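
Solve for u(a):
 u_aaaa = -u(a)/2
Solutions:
 u(a) = (C1*sin(2^(1/4)*a/2) + C2*cos(2^(1/4)*a/2))*exp(-2^(1/4)*a/2) + (C3*sin(2^(1/4)*a/2) + C4*cos(2^(1/4)*a/2))*exp(2^(1/4)*a/2)


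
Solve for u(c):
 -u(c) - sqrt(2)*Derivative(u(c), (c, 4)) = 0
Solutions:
 u(c) = (C1*sin(2^(3/8)*c/2) + C2*cos(2^(3/8)*c/2))*exp(-2^(3/8)*c/2) + (C3*sin(2^(3/8)*c/2) + C4*cos(2^(3/8)*c/2))*exp(2^(3/8)*c/2)


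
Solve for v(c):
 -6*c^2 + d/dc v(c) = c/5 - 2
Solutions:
 v(c) = C1 + 2*c^3 + c^2/10 - 2*c


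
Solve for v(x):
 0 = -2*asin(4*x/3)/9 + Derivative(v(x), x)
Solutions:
 v(x) = C1 + 2*x*asin(4*x/3)/9 + sqrt(9 - 16*x^2)/18


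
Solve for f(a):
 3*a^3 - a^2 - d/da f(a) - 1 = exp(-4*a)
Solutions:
 f(a) = C1 + 3*a^4/4 - a^3/3 - a + exp(-4*a)/4


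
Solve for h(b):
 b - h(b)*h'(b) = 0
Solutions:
 h(b) = -sqrt(C1 + b^2)
 h(b) = sqrt(C1 + b^2)


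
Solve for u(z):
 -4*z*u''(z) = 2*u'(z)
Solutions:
 u(z) = C1 + C2*sqrt(z)


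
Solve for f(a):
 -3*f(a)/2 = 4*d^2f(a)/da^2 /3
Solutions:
 f(a) = C1*sin(3*sqrt(2)*a/4) + C2*cos(3*sqrt(2)*a/4)


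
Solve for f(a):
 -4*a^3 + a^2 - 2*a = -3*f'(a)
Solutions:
 f(a) = C1 + a^4/3 - a^3/9 + a^2/3


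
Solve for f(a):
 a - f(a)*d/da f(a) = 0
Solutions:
 f(a) = -sqrt(C1 + a^2)
 f(a) = sqrt(C1 + a^2)


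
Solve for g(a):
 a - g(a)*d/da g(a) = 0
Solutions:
 g(a) = -sqrt(C1 + a^2)
 g(a) = sqrt(C1 + a^2)


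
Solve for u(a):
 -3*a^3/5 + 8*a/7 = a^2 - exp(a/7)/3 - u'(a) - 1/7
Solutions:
 u(a) = C1 + 3*a^4/20 + a^3/3 - 4*a^2/7 - a/7 - 7*exp(a/7)/3


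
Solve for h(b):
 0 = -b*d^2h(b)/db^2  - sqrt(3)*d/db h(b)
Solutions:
 h(b) = C1 + C2*b^(1 - sqrt(3))


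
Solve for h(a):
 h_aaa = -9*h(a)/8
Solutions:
 h(a) = C3*exp(-3^(2/3)*a/2) + (C1*sin(3*3^(1/6)*a/4) + C2*cos(3*3^(1/6)*a/4))*exp(3^(2/3)*a/4)


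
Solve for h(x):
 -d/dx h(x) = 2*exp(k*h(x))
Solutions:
 h(x) = Piecewise((log(1/(C1*k + 2*k*x))/k, Ne(k, 0)), (nan, True))
 h(x) = Piecewise((C1 - 2*x, Eq(k, 0)), (nan, True))


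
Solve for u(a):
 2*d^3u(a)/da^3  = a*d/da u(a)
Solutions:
 u(a) = C1 + Integral(C2*airyai(2^(2/3)*a/2) + C3*airybi(2^(2/3)*a/2), a)


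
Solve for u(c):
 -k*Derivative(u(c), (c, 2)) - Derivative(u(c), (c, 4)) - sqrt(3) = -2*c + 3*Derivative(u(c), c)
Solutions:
 u(c) = C1 + C2*exp(2^(1/3)*c*(2*k/((-3^(1/3) + 3^(5/6)*I)*(sqrt(3)*sqrt(4*k^3 + 243) + 27)^(1/3)) + 6^(1/3)*(sqrt(3)*sqrt(4*k^3 + 243) + 27)^(1/3)/12 - 2^(1/3)*3^(5/6)*I*(sqrt(3)*sqrt(4*k^3 + 243) + 27)^(1/3)/12)) + C3*exp(2^(1/3)*c*(-2*k/((3^(1/3) + 3^(5/6)*I)*(sqrt(3)*sqrt(4*k^3 + 243) + 27)^(1/3)) + 6^(1/3)*(sqrt(3)*sqrt(4*k^3 + 243) + 27)^(1/3)/12 + 2^(1/3)*3^(5/6)*I*(sqrt(3)*sqrt(4*k^3 + 243) + 27)^(1/3)/12)) + C4*exp(6^(1/3)*c*(2*3^(1/3)*k/(sqrt(3)*sqrt(4*k^3 + 243) + 27)^(1/3) - 2^(1/3)*(sqrt(3)*sqrt(4*k^3 + 243) + 27)^(1/3))/6) + c^2/3 - 2*c*k/9 - sqrt(3)*c/3


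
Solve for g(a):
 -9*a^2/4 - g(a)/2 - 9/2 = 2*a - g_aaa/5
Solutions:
 g(a) = C3*exp(2^(2/3)*5^(1/3)*a/2) - 9*a^2/2 - 4*a + (C1*sin(2^(2/3)*sqrt(3)*5^(1/3)*a/4) + C2*cos(2^(2/3)*sqrt(3)*5^(1/3)*a/4))*exp(-2^(2/3)*5^(1/3)*a/4) - 9


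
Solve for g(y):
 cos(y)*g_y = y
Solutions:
 g(y) = C1 + Integral(y/cos(y), y)


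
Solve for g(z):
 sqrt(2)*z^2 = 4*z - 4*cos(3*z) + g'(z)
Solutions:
 g(z) = C1 + sqrt(2)*z^3/3 - 2*z^2 + 4*sin(3*z)/3


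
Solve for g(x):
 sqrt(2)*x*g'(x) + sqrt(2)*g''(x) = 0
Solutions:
 g(x) = C1 + C2*erf(sqrt(2)*x/2)


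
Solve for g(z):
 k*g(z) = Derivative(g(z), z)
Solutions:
 g(z) = C1*exp(k*z)


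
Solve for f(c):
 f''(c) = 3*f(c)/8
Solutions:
 f(c) = C1*exp(-sqrt(6)*c/4) + C2*exp(sqrt(6)*c/4)


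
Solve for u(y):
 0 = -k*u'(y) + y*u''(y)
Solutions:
 u(y) = C1 + y^(re(k) + 1)*(C2*sin(log(y)*Abs(im(k))) + C3*cos(log(y)*im(k)))


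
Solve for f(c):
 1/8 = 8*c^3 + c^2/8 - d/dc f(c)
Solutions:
 f(c) = C1 + 2*c^4 + c^3/24 - c/8


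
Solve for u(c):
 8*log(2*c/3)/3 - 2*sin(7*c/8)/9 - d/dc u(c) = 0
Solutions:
 u(c) = C1 + 8*c*log(c)/3 - 8*c*log(3)/3 - 8*c/3 + 8*c*log(2)/3 + 16*cos(7*c/8)/63


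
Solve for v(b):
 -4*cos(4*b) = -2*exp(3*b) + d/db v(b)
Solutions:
 v(b) = C1 + 2*exp(3*b)/3 - sin(4*b)


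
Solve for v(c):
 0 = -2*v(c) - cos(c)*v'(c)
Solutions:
 v(c) = C1*(sin(c) - 1)/(sin(c) + 1)


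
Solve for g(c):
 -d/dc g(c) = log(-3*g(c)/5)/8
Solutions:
 8*Integral(1/(log(-_y) - log(5) + log(3)), (_y, g(c))) = C1 - c


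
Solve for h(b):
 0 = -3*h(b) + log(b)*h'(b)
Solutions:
 h(b) = C1*exp(3*li(b))


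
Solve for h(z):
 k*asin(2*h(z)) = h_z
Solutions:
 Integral(1/asin(2*_y), (_y, h(z))) = C1 + k*z


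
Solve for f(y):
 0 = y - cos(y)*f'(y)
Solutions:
 f(y) = C1 + Integral(y/cos(y), y)


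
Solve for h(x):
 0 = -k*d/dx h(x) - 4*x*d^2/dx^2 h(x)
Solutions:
 h(x) = C1 + x^(1 - re(k)/4)*(C2*sin(log(x)*Abs(im(k))/4) + C3*cos(log(x)*im(k)/4))


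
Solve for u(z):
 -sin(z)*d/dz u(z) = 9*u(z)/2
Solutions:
 u(z) = C1*(cos(z) + 1)^(1/4)*(cos(z)^2 + 2*cos(z) + 1)/((cos(z) - 1)^(1/4)*(cos(z)^2 - 2*cos(z) + 1))


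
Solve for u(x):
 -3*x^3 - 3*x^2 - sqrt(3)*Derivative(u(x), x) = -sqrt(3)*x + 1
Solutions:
 u(x) = C1 - sqrt(3)*x^4/4 - sqrt(3)*x^3/3 + x^2/2 - sqrt(3)*x/3


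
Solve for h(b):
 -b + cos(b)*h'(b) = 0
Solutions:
 h(b) = C1 + Integral(b/cos(b), b)


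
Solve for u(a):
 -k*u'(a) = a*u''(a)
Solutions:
 u(a) = C1 + a^(1 - re(k))*(C2*sin(log(a)*Abs(im(k))) + C3*cos(log(a)*im(k)))


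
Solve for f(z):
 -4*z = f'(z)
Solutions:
 f(z) = C1 - 2*z^2


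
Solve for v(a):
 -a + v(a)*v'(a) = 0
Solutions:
 v(a) = -sqrt(C1 + a^2)
 v(a) = sqrt(C1 + a^2)


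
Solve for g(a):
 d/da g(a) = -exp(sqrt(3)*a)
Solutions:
 g(a) = C1 - sqrt(3)*exp(sqrt(3)*a)/3


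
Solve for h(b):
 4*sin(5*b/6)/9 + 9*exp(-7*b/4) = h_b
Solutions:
 h(b) = C1 - 8*cos(5*b/6)/15 - 36*exp(-7*b/4)/7


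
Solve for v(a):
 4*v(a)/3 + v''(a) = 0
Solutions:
 v(a) = C1*sin(2*sqrt(3)*a/3) + C2*cos(2*sqrt(3)*a/3)


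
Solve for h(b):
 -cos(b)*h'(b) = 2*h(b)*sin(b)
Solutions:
 h(b) = C1*cos(b)^2


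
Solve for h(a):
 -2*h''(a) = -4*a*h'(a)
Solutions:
 h(a) = C1 + C2*erfi(a)


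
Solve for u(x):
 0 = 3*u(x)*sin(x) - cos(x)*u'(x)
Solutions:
 u(x) = C1/cos(x)^3


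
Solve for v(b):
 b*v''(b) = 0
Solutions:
 v(b) = C1 + C2*b


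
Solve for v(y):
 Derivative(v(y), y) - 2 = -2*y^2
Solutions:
 v(y) = C1 - 2*y^3/3 + 2*y


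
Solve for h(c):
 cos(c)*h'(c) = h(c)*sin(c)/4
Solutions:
 h(c) = C1/cos(c)^(1/4)


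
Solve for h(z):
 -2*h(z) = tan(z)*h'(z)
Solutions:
 h(z) = C1/sin(z)^2


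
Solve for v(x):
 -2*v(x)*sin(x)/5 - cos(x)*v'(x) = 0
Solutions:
 v(x) = C1*cos(x)^(2/5)


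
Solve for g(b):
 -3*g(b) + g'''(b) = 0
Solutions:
 g(b) = C3*exp(3^(1/3)*b) + (C1*sin(3^(5/6)*b/2) + C2*cos(3^(5/6)*b/2))*exp(-3^(1/3)*b/2)


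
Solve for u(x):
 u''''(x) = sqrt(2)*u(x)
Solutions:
 u(x) = C1*exp(-2^(1/8)*x) + C2*exp(2^(1/8)*x) + C3*sin(2^(1/8)*x) + C4*cos(2^(1/8)*x)


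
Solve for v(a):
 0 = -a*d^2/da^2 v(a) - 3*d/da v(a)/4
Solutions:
 v(a) = C1 + C2*a^(1/4)


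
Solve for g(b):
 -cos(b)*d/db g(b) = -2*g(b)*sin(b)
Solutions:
 g(b) = C1/cos(b)^2


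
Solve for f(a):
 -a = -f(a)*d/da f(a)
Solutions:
 f(a) = -sqrt(C1 + a^2)
 f(a) = sqrt(C1 + a^2)


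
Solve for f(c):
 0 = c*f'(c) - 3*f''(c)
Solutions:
 f(c) = C1 + C2*erfi(sqrt(6)*c/6)


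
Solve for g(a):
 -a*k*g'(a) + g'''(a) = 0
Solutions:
 g(a) = C1 + Integral(C2*airyai(a*k^(1/3)) + C3*airybi(a*k^(1/3)), a)


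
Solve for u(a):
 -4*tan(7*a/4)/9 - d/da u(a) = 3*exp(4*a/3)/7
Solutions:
 u(a) = C1 - 9*exp(4*a/3)/28 + 16*log(cos(7*a/4))/63


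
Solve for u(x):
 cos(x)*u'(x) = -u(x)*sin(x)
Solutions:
 u(x) = C1*cos(x)


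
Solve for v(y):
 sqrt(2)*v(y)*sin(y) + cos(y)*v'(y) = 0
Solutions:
 v(y) = C1*cos(y)^(sqrt(2))


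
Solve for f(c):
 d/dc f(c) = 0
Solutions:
 f(c) = C1


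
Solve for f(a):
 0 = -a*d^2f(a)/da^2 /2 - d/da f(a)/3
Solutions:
 f(a) = C1 + C2*a^(1/3)


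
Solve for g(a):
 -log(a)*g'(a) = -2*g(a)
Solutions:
 g(a) = C1*exp(2*li(a))


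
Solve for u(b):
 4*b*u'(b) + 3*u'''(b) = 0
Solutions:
 u(b) = C1 + Integral(C2*airyai(-6^(2/3)*b/3) + C3*airybi(-6^(2/3)*b/3), b)


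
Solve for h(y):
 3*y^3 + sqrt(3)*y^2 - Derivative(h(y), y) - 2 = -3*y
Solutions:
 h(y) = C1 + 3*y^4/4 + sqrt(3)*y^3/3 + 3*y^2/2 - 2*y


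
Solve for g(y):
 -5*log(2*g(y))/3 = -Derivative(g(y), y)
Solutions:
 -3*Integral(1/(log(_y) + log(2)), (_y, g(y)))/5 = C1 - y


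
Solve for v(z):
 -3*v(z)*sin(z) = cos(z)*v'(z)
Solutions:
 v(z) = C1*cos(z)^3


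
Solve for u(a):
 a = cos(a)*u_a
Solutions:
 u(a) = C1 + Integral(a/cos(a), a)


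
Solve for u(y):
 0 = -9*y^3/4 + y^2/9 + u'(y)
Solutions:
 u(y) = C1 + 9*y^4/16 - y^3/27


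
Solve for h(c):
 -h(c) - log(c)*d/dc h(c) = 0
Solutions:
 h(c) = C1*exp(-li(c))


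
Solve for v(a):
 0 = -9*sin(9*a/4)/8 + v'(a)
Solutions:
 v(a) = C1 - cos(9*a/4)/2


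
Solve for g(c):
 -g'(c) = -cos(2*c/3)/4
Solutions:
 g(c) = C1 + 3*sin(2*c/3)/8


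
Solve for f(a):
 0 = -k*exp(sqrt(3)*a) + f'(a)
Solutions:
 f(a) = C1 + sqrt(3)*k*exp(sqrt(3)*a)/3


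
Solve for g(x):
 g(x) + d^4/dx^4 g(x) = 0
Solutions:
 g(x) = (C1*sin(sqrt(2)*x/2) + C2*cos(sqrt(2)*x/2))*exp(-sqrt(2)*x/2) + (C3*sin(sqrt(2)*x/2) + C4*cos(sqrt(2)*x/2))*exp(sqrt(2)*x/2)


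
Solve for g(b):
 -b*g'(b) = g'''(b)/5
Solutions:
 g(b) = C1 + Integral(C2*airyai(-5^(1/3)*b) + C3*airybi(-5^(1/3)*b), b)


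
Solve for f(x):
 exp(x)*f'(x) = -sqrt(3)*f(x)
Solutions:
 f(x) = C1*exp(sqrt(3)*exp(-x))


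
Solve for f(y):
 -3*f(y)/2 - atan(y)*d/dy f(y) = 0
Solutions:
 f(y) = C1*exp(-3*Integral(1/atan(y), y)/2)


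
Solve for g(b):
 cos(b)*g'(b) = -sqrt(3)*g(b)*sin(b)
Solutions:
 g(b) = C1*cos(b)^(sqrt(3))


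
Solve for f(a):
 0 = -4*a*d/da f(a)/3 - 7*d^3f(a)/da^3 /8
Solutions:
 f(a) = C1 + Integral(C2*airyai(-2*42^(2/3)*a/21) + C3*airybi(-2*42^(2/3)*a/21), a)


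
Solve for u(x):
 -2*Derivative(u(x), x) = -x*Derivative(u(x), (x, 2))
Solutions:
 u(x) = C1 + C2*x^3


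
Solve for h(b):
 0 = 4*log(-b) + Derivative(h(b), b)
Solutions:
 h(b) = C1 - 4*b*log(-b) + 4*b


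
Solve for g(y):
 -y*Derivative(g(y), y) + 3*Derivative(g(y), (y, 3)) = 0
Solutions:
 g(y) = C1 + Integral(C2*airyai(3^(2/3)*y/3) + C3*airybi(3^(2/3)*y/3), y)


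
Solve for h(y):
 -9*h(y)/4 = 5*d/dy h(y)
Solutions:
 h(y) = C1*exp(-9*y/20)


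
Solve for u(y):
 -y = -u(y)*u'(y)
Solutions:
 u(y) = -sqrt(C1 + y^2)
 u(y) = sqrt(C1 + y^2)


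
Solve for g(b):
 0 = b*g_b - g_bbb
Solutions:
 g(b) = C1 + Integral(C2*airyai(b) + C3*airybi(b), b)


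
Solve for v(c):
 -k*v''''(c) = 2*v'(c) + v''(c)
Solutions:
 v(c) = C1 + C2*exp(c*(3^(1/3)*(sqrt(3)*sqrt((27 + 1/k)/k^2) + 9/k)^(1/3)/6 - 3^(5/6)*I*(sqrt(3)*sqrt((27 + 1/k)/k^2) + 9/k)^(1/3)/6 + 2/(k*(-3^(1/3) + 3^(5/6)*I)*(sqrt(3)*sqrt((27 + 1/k)/k^2) + 9/k)^(1/3)))) + C3*exp(c*(3^(1/3)*(sqrt(3)*sqrt((27 + 1/k)/k^2) + 9/k)^(1/3)/6 + 3^(5/6)*I*(sqrt(3)*sqrt((27 + 1/k)/k^2) + 9/k)^(1/3)/6 - 2/(k*(3^(1/3) + 3^(5/6)*I)*(sqrt(3)*sqrt((27 + 1/k)/k^2) + 9/k)^(1/3)))) + C4*exp(3^(1/3)*c*(-(sqrt(3)*sqrt((27 + 1/k)/k^2) + 9/k)^(1/3) + 3^(1/3)/(k*(sqrt(3)*sqrt((27 + 1/k)/k^2) + 9/k)^(1/3)))/3)


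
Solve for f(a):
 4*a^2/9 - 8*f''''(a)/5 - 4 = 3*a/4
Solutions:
 f(a) = C1 + C2*a + C3*a^2 + C4*a^3 + a^6/1296 - a^5/256 - 5*a^4/48


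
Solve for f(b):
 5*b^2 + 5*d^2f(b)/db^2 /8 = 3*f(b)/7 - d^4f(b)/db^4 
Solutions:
 f(b) = C1*exp(-sqrt(7)*b*sqrt(-35 + sqrt(6601))/28) + C2*exp(sqrt(7)*b*sqrt(-35 + sqrt(6601))/28) + C3*sin(sqrt(7)*b*sqrt(35 + sqrt(6601))/28) + C4*cos(sqrt(7)*b*sqrt(35 + sqrt(6601))/28) + 35*b^2/3 + 1225/36


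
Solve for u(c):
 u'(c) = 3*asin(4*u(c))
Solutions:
 Integral(1/asin(4*_y), (_y, u(c))) = C1 + 3*c


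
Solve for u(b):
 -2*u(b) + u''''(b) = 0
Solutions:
 u(b) = C1*exp(-2^(1/4)*b) + C2*exp(2^(1/4)*b) + C3*sin(2^(1/4)*b) + C4*cos(2^(1/4)*b)


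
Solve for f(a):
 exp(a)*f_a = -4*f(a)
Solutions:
 f(a) = C1*exp(4*exp(-a))


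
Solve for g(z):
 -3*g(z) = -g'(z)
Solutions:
 g(z) = C1*exp(3*z)


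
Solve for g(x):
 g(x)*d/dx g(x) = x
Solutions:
 g(x) = -sqrt(C1 + x^2)
 g(x) = sqrt(C1 + x^2)


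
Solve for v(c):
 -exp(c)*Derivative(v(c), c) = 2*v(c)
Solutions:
 v(c) = C1*exp(2*exp(-c))


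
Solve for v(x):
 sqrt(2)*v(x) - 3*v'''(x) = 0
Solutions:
 v(x) = C3*exp(2^(1/6)*3^(2/3)*x/3) + (C1*sin(6^(1/6)*x/2) + C2*cos(6^(1/6)*x/2))*exp(-2^(1/6)*3^(2/3)*x/6)


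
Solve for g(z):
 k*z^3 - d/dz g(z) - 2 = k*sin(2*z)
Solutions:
 g(z) = C1 + k*z^4/4 + k*cos(2*z)/2 - 2*z


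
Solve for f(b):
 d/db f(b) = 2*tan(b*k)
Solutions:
 f(b) = C1 + 2*Piecewise((-log(cos(b*k))/k, Ne(k, 0)), (0, True))


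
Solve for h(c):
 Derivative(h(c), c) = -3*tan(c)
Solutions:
 h(c) = C1 + 3*log(cos(c))


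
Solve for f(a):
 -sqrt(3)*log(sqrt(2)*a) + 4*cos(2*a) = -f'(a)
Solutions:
 f(a) = C1 + sqrt(3)*a*(log(a) - 1) + sqrt(3)*a*log(2)/2 - 2*sin(2*a)


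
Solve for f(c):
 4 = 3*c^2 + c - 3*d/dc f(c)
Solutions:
 f(c) = C1 + c^3/3 + c^2/6 - 4*c/3


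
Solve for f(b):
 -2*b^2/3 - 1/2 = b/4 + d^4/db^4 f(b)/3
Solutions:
 f(b) = C1 + C2*b + C3*b^2 + C4*b^3 - b^6/180 - b^5/160 - b^4/16


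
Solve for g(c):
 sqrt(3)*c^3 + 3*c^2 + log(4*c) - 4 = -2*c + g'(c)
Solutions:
 g(c) = C1 + sqrt(3)*c^4/4 + c^3 + c^2 + c*log(c) - 5*c + c*log(4)


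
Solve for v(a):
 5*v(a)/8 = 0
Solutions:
 v(a) = 0


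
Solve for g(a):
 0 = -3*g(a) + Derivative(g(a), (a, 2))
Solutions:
 g(a) = C1*exp(-sqrt(3)*a) + C2*exp(sqrt(3)*a)


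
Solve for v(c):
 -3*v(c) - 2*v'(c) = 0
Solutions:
 v(c) = C1*exp(-3*c/2)


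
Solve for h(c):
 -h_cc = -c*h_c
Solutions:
 h(c) = C1 + C2*erfi(sqrt(2)*c/2)


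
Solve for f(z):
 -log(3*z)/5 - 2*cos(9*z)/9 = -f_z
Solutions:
 f(z) = C1 + z*log(z)/5 - z/5 + z*log(3)/5 + 2*sin(9*z)/81


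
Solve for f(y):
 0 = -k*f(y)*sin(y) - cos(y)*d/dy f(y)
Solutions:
 f(y) = C1*exp(k*log(cos(y)))


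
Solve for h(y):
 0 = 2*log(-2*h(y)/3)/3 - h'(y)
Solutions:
 -3*Integral(1/(log(-_y) - log(3) + log(2)), (_y, h(y)))/2 = C1 - y


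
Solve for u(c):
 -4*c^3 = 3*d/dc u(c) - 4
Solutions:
 u(c) = C1 - c^4/3 + 4*c/3


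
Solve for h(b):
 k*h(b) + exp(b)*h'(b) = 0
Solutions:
 h(b) = C1*exp(k*exp(-b))


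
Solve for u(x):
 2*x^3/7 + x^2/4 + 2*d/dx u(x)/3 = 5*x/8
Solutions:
 u(x) = C1 - 3*x^4/28 - x^3/8 + 15*x^2/32


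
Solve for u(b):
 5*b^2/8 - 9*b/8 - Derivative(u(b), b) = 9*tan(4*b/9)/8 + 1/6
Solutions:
 u(b) = C1 + 5*b^3/24 - 9*b^2/16 - b/6 + 81*log(cos(4*b/9))/32


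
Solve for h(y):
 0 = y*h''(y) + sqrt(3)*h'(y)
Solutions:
 h(y) = C1 + C2*y^(1 - sqrt(3))


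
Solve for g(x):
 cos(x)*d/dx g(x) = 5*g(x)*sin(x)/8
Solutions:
 g(x) = C1/cos(x)^(5/8)


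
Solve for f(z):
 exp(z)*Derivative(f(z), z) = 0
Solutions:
 f(z) = C1


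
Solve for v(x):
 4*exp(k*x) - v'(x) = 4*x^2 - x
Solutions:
 v(x) = C1 - 4*x^3/3 + x^2/2 + 4*exp(k*x)/k


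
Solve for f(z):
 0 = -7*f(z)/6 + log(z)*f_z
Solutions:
 f(z) = C1*exp(7*li(z)/6)


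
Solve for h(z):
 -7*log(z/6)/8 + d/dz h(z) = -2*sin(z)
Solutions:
 h(z) = C1 + 7*z*log(z)/8 - 7*z*log(6)/8 - 7*z/8 + 2*cos(z)


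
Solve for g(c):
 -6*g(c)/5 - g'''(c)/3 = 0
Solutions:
 g(c) = C3*exp(c*(-18^(1/3)*5^(2/3) + 3*15^(2/3)*2^(1/3))/20)*sin(3*2^(1/3)*3^(1/6)*5^(2/3)*c/10) + C4*exp(c*(-18^(1/3)*5^(2/3) + 3*15^(2/3)*2^(1/3))/20)*cos(3*2^(1/3)*3^(1/6)*5^(2/3)*c/10) + C5*exp(-c*(18^(1/3)*5^(2/3) + 3*15^(2/3)*2^(1/3))/20) + (C1*sin(3*2^(1/3)*3^(1/6)*5^(2/3)*c/10) + C2*cos(3*2^(1/3)*3^(1/6)*5^(2/3)*c/10))*exp(18^(1/3)*5^(2/3)*c/10)


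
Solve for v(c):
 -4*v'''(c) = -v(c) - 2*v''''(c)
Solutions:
 v(c) = C1*exp(c*(1 - sqrt(2*3^(2/3)/(3*(sqrt(57) + 9)^(1/3)) + 1 + 3^(1/3)*(sqrt(57) + 9)^(1/3)/3))/2)*sin(c*sqrt(-2 + 2*3^(2/3)/(3*(sqrt(57) + 9)^(1/3)) + 2/sqrt(2*3^(2/3)/(3*(sqrt(57) + 9)^(1/3)) + 1 + 3^(1/3)*(sqrt(57) + 9)^(1/3)/3) + 3^(1/3)*(sqrt(57) + 9)^(1/3)/3)/2) + C2*exp(c*(1 - sqrt(2*3^(2/3)/(3*(sqrt(57) + 9)^(1/3)) + 1 + 3^(1/3)*(sqrt(57) + 9)^(1/3)/3))/2)*cos(c*sqrt(-2 + 2*3^(2/3)/(3*(sqrt(57) + 9)^(1/3)) + 2/sqrt(2*3^(2/3)/(3*(sqrt(57) + 9)^(1/3)) + 1 + 3^(1/3)*(sqrt(57) + 9)^(1/3)/3) + 3^(1/3)*(sqrt(57) + 9)^(1/3)/3)/2) + C3*exp(c*(1 + sqrt(-3^(1/3)*(sqrt(57) + 9)^(1/3)/3 - 2*3^(2/3)/(3*(sqrt(57) + 9)^(1/3)) + 2/sqrt(2*3^(2/3)/(3*(sqrt(57) + 9)^(1/3)) + 1 + 3^(1/3)*(sqrt(57) + 9)^(1/3)/3) + 2) + sqrt(2*3^(2/3)/(3*(sqrt(57) + 9)^(1/3)) + 1 + 3^(1/3)*(sqrt(57) + 9)^(1/3)/3))/2) + C4*exp(c*(-sqrt(-3^(1/3)*(sqrt(57) + 9)^(1/3)/3 - 2*3^(2/3)/(3*(sqrt(57) + 9)^(1/3)) + 2/sqrt(2*3^(2/3)/(3*(sqrt(57) + 9)^(1/3)) + 1 + 3^(1/3)*(sqrt(57) + 9)^(1/3)/3) + 2) + 1 + sqrt(2*3^(2/3)/(3*(sqrt(57) + 9)^(1/3)) + 1 + 3^(1/3)*(sqrt(57) + 9)^(1/3)/3))/2)


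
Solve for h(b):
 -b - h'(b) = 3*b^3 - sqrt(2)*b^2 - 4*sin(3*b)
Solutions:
 h(b) = C1 - 3*b^4/4 + sqrt(2)*b^3/3 - b^2/2 - 4*cos(3*b)/3


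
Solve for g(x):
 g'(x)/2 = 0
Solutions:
 g(x) = C1


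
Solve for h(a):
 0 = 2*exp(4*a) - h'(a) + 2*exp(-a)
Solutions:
 h(a) = C1 + exp(4*a)/2 - 2*exp(-a)


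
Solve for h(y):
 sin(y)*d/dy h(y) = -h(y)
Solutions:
 h(y) = C1*sqrt(cos(y) + 1)/sqrt(cos(y) - 1)


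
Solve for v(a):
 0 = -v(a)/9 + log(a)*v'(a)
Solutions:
 v(a) = C1*exp(li(a)/9)


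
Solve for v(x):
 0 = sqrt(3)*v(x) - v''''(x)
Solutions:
 v(x) = C1*exp(-3^(1/8)*x) + C2*exp(3^(1/8)*x) + C3*sin(3^(1/8)*x) + C4*cos(3^(1/8)*x)


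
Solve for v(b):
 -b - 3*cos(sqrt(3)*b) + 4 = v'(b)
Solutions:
 v(b) = C1 - b^2/2 + 4*b - sqrt(3)*sin(sqrt(3)*b)


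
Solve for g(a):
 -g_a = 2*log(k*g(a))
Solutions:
 li(k*g(a))/k = C1 - 2*a


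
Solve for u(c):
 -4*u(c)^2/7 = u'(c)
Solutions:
 u(c) = 7/(C1 + 4*c)


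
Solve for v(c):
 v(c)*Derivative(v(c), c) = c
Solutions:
 v(c) = -sqrt(C1 + c^2)
 v(c) = sqrt(C1 + c^2)


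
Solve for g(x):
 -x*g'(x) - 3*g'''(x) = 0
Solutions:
 g(x) = C1 + Integral(C2*airyai(-3^(2/3)*x/3) + C3*airybi(-3^(2/3)*x/3), x)


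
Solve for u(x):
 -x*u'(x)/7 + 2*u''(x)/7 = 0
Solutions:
 u(x) = C1 + C2*erfi(x/2)


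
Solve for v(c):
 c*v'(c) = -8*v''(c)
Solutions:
 v(c) = C1 + C2*erf(c/4)


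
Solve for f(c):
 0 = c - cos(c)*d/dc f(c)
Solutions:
 f(c) = C1 + Integral(c/cos(c), c)


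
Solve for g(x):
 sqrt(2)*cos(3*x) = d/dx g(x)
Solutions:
 g(x) = C1 + sqrt(2)*sin(3*x)/3


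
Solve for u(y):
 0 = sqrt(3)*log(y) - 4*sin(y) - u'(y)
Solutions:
 u(y) = C1 + sqrt(3)*y*(log(y) - 1) + 4*cos(y)


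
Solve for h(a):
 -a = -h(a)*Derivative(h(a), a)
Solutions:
 h(a) = -sqrt(C1 + a^2)
 h(a) = sqrt(C1 + a^2)


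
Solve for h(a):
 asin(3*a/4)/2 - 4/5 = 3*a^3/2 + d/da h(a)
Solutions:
 h(a) = C1 - 3*a^4/8 + a*asin(3*a/4)/2 - 4*a/5 + sqrt(16 - 9*a^2)/6


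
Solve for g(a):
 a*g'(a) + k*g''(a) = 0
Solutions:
 g(a) = C1 + C2*sqrt(k)*erf(sqrt(2)*a*sqrt(1/k)/2)


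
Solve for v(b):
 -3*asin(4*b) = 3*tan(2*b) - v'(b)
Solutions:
 v(b) = C1 + 3*b*asin(4*b) + 3*sqrt(1 - 16*b^2)/4 - 3*log(cos(2*b))/2


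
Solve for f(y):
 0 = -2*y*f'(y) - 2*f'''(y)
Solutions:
 f(y) = C1 + Integral(C2*airyai(-y) + C3*airybi(-y), y)


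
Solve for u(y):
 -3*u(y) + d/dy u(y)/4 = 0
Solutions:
 u(y) = C1*exp(12*y)


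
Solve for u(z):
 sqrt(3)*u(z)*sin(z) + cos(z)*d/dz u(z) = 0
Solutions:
 u(z) = C1*cos(z)^(sqrt(3))


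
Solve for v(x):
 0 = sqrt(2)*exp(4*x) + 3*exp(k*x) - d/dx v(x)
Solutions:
 v(x) = C1 + sqrt(2)*exp(4*x)/4 + 3*exp(k*x)/k


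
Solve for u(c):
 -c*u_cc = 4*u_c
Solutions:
 u(c) = C1 + C2/c^3


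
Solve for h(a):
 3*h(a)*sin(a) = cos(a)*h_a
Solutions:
 h(a) = C1/cos(a)^3


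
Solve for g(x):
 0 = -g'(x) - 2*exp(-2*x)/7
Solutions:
 g(x) = C1 + exp(-2*x)/7


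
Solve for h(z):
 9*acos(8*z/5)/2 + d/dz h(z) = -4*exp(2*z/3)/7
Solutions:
 h(z) = C1 - 9*z*acos(8*z/5)/2 + 9*sqrt(25 - 64*z^2)/16 - 6*exp(2*z/3)/7


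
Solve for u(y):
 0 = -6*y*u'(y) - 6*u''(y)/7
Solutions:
 u(y) = C1 + C2*erf(sqrt(14)*y/2)


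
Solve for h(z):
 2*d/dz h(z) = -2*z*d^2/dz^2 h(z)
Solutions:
 h(z) = C1 + C2*log(z)


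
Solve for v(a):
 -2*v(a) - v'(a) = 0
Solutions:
 v(a) = C1*exp(-2*a)


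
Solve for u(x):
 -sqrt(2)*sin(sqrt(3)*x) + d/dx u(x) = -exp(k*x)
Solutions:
 u(x) = C1 - sqrt(6)*cos(sqrt(3)*x)/3 - exp(k*x)/k


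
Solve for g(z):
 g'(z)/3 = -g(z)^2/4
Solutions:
 g(z) = 4/(C1 + 3*z)


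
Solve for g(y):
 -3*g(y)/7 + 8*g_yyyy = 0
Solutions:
 g(y) = C1*exp(-2058^(1/4)*y/14) + C2*exp(2058^(1/4)*y/14) + C3*sin(2058^(1/4)*y/14) + C4*cos(2058^(1/4)*y/14)


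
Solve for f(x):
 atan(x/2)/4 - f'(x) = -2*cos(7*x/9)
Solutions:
 f(x) = C1 + x*atan(x/2)/4 - log(x^2 + 4)/4 + 18*sin(7*x/9)/7


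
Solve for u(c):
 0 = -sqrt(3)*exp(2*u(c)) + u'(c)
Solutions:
 u(c) = log(-sqrt(-1/(C1 + sqrt(3)*c))) - log(2)/2
 u(c) = log(-1/(C1 + sqrt(3)*c))/2 - log(2)/2


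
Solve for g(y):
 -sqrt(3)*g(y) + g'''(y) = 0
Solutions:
 g(y) = C3*exp(3^(1/6)*y) + (C1*sin(3^(2/3)*y/2) + C2*cos(3^(2/3)*y/2))*exp(-3^(1/6)*y/2)


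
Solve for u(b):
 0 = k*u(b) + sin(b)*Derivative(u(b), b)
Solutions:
 u(b) = C1*exp(k*(-log(cos(b) - 1) + log(cos(b) + 1))/2)


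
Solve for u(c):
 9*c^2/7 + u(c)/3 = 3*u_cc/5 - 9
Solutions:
 u(c) = C1*exp(-sqrt(5)*c/3) + C2*exp(sqrt(5)*c/3) - 27*c^2/7 - 1431/35


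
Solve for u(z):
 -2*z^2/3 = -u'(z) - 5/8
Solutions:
 u(z) = C1 + 2*z^3/9 - 5*z/8


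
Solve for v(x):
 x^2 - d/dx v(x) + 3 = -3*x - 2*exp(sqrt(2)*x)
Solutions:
 v(x) = C1 + x^3/3 + 3*x^2/2 + 3*x + sqrt(2)*exp(sqrt(2)*x)


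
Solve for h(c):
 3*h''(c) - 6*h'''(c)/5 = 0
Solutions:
 h(c) = C1 + C2*c + C3*exp(5*c/2)


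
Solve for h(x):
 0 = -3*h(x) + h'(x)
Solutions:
 h(x) = C1*exp(3*x)


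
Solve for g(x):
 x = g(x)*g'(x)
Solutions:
 g(x) = -sqrt(C1 + x^2)
 g(x) = sqrt(C1 + x^2)


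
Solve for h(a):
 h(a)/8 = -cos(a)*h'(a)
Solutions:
 h(a) = C1*(sin(a) - 1)^(1/16)/(sin(a) + 1)^(1/16)


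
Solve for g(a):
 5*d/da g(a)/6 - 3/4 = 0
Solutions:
 g(a) = C1 + 9*a/10


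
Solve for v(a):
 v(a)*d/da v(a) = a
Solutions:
 v(a) = -sqrt(C1 + a^2)
 v(a) = sqrt(C1 + a^2)


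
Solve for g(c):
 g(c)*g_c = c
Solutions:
 g(c) = -sqrt(C1 + c^2)
 g(c) = sqrt(C1 + c^2)


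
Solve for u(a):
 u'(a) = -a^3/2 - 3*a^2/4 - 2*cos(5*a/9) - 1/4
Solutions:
 u(a) = C1 - a^4/8 - a^3/4 - a/4 - 18*sin(5*a/9)/5


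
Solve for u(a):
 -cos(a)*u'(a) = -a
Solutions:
 u(a) = C1 + Integral(a/cos(a), a)


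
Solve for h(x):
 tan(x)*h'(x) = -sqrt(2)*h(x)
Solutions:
 h(x) = C1/sin(x)^(sqrt(2))


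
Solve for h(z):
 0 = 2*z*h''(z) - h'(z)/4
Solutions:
 h(z) = C1 + C2*z^(9/8)


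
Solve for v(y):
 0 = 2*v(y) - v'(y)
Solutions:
 v(y) = C1*exp(2*y)


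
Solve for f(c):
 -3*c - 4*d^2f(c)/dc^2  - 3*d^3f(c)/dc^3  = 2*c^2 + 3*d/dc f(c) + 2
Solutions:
 f(c) = C1 - 2*c^3/9 + 7*c^2/18 - 10*c/27 + (C2*sin(sqrt(5)*c/3) + C3*cos(sqrt(5)*c/3))*exp(-2*c/3)


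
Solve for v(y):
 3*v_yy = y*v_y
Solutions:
 v(y) = C1 + C2*erfi(sqrt(6)*y/6)


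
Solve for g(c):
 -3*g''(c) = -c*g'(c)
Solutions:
 g(c) = C1 + C2*erfi(sqrt(6)*c/6)


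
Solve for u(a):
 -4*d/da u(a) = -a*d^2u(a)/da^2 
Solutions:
 u(a) = C1 + C2*a^5


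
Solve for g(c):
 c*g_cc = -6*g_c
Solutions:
 g(c) = C1 + C2/c^5


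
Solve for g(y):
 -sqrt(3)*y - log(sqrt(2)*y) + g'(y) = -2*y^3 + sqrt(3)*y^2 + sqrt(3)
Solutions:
 g(y) = C1 - y^4/2 + sqrt(3)*y^3/3 + sqrt(3)*y^2/2 + y*log(y) - y + y*log(2)/2 + sqrt(3)*y


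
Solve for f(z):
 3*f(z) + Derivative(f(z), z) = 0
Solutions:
 f(z) = C1*exp(-3*z)


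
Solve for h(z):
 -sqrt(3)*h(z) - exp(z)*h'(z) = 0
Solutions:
 h(z) = C1*exp(sqrt(3)*exp(-z))


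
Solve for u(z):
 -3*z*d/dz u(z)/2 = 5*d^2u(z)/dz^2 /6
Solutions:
 u(z) = C1 + C2*erf(3*sqrt(10)*z/10)


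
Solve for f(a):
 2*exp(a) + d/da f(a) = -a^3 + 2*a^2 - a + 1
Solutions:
 f(a) = C1 - a^4/4 + 2*a^3/3 - a^2/2 + a - 2*exp(a)


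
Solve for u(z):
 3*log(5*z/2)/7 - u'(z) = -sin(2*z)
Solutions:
 u(z) = C1 + 3*z*log(z)/7 - 3*z/7 - 3*z*log(2)/7 + 3*z*log(5)/7 - cos(2*z)/2


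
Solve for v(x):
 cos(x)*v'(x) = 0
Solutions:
 v(x) = C1


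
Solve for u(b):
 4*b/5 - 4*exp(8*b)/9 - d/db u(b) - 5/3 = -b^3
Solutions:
 u(b) = C1 + b^4/4 + 2*b^2/5 - 5*b/3 - exp(8*b)/18


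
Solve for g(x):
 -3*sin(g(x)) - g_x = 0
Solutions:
 g(x) = -acos((-C1 - exp(6*x))/(C1 - exp(6*x))) + 2*pi
 g(x) = acos((-C1 - exp(6*x))/(C1 - exp(6*x)))


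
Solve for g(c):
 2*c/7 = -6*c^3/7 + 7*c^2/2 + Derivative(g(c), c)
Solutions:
 g(c) = C1 + 3*c^4/14 - 7*c^3/6 + c^2/7


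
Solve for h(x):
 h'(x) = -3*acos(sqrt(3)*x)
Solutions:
 h(x) = C1 - 3*x*acos(sqrt(3)*x) + sqrt(3)*sqrt(1 - 3*x^2)


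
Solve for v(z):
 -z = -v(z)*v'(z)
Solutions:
 v(z) = -sqrt(C1 + z^2)
 v(z) = sqrt(C1 + z^2)


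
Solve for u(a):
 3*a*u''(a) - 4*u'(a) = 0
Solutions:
 u(a) = C1 + C2*a^(7/3)


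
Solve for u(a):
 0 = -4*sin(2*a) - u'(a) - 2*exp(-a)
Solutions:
 u(a) = C1 + 2*cos(2*a) + 2*exp(-a)


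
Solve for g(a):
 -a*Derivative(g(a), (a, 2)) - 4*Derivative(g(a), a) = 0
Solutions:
 g(a) = C1 + C2/a^3


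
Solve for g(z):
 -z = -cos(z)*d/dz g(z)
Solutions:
 g(z) = C1 + Integral(z/cos(z), z)


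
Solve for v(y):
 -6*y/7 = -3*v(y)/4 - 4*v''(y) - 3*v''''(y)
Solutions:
 v(y) = C1*sin(sqrt(6)*y*sqrt(4 - sqrt(7))/6) + C2*sin(sqrt(6)*y*sqrt(sqrt(7) + 4)/6) + C3*cos(sqrt(6)*y*sqrt(4 - sqrt(7))/6) + C4*cos(sqrt(6)*y*sqrt(sqrt(7) + 4)/6) + 8*y/7


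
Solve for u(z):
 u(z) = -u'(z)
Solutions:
 u(z) = C1*exp(-z)


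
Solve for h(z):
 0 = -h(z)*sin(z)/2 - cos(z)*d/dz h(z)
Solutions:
 h(z) = C1*sqrt(cos(z))


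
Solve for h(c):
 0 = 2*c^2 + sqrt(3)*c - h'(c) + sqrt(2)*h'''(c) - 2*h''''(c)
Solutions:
 h(c) = C1 + C2*exp(c*(2^(2/3)/(-sqrt(2) + sqrt(-2 + (27 - sqrt(2))^2) + 27)^(1/3) + 2*sqrt(2) + 2^(1/3)*(-sqrt(2) + sqrt(-2 + (27 - sqrt(2))^2) + 27)^(1/3))/12)*sin(2^(1/3)*sqrt(3)*c*(-(-sqrt(2) + sqrt(-2 + (27 - sqrt(2))^2) + 27)^(1/3) + 2^(1/3)/(-sqrt(2) + sqrt(-2 + (27 - sqrt(2))^2) + 27)^(1/3))/12) + C3*exp(c*(2^(2/3)/(-sqrt(2) + sqrt(-2 + (27 - sqrt(2))^2) + 27)^(1/3) + 2*sqrt(2) + 2^(1/3)*(-sqrt(2) + sqrt(-2 + (27 - sqrt(2))^2) + 27)^(1/3))/12)*cos(2^(1/3)*sqrt(3)*c*(-(-sqrt(2) + sqrt(-2 + (27 - sqrt(2))^2) + 27)^(1/3) + 2^(1/3)/(-sqrt(2) + sqrt(-2 + (27 - sqrt(2))^2) + 27)^(1/3))/12) + C4*exp(c*(-2^(1/3)*(-sqrt(2) + sqrt(-2 + (27 - sqrt(2))^2) + 27)^(1/3) - 2^(2/3)/(-sqrt(2) + sqrt(-2 + (27 - sqrt(2))^2) + 27)^(1/3) + sqrt(2))/6) + 2*c^3/3 + sqrt(3)*c^2/2 + 4*sqrt(2)*c


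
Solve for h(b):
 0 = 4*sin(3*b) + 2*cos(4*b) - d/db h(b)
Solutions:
 h(b) = C1 + sin(4*b)/2 - 4*cos(3*b)/3


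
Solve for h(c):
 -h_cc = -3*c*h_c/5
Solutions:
 h(c) = C1 + C2*erfi(sqrt(30)*c/10)


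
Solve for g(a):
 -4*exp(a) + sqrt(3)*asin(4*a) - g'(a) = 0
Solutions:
 g(a) = C1 + sqrt(3)*(a*asin(4*a) + sqrt(1 - 16*a^2)/4) - 4*exp(a)


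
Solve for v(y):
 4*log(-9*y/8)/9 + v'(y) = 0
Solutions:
 v(y) = C1 - 4*y*log(-y)/9 + 4*y*(-2*log(3) + 1 + 3*log(2))/9


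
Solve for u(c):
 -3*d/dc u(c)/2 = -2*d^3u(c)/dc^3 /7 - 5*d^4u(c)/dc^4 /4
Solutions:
 u(c) = C1 + C2*exp(-c*(64/(315*sqrt(4854857) + 694063)^(1/3) + 16 + (315*sqrt(4854857) + 694063)^(1/3))/210)*sin(sqrt(3)*c*(-(315*sqrt(4854857) + 694063)^(1/3) + 64/(315*sqrt(4854857) + 694063)^(1/3))/210) + C3*exp(-c*(64/(315*sqrt(4854857) + 694063)^(1/3) + 16 + (315*sqrt(4854857) + 694063)^(1/3))/210)*cos(sqrt(3)*c*(-(315*sqrt(4854857) + 694063)^(1/3) + 64/(315*sqrt(4854857) + 694063)^(1/3))/210) + C4*exp(c*(-8 + 64/(315*sqrt(4854857) + 694063)^(1/3) + (315*sqrt(4854857) + 694063)^(1/3))/105)


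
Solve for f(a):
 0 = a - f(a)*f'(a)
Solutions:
 f(a) = -sqrt(C1 + a^2)
 f(a) = sqrt(C1 + a^2)


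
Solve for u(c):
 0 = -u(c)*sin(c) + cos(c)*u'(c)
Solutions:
 u(c) = C1/cos(c)


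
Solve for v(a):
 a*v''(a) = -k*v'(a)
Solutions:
 v(a) = C1 + a^(1 - re(k))*(C2*sin(log(a)*Abs(im(k))) + C3*cos(log(a)*im(k)))


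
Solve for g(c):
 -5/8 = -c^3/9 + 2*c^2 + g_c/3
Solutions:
 g(c) = C1 + c^4/12 - 2*c^3 - 15*c/8


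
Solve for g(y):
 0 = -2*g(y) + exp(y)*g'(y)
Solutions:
 g(y) = C1*exp(-2*exp(-y))


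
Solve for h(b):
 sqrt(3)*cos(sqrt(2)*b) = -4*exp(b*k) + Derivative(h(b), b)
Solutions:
 h(b) = C1 + sqrt(6)*sin(sqrt(2)*b)/2 + 4*exp(b*k)/k


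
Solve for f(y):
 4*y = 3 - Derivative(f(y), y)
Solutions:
 f(y) = C1 - 2*y^2 + 3*y


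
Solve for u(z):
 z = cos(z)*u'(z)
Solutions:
 u(z) = C1 + Integral(z/cos(z), z)


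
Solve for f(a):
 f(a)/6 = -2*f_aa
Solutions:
 f(a) = C1*sin(sqrt(3)*a/6) + C2*cos(sqrt(3)*a/6)


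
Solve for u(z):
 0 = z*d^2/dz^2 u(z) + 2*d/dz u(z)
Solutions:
 u(z) = C1 + C2/z


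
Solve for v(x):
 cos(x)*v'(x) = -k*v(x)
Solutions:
 v(x) = C1*exp(k*(log(sin(x) - 1) - log(sin(x) + 1))/2)


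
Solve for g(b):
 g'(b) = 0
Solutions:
 g(b) = C1


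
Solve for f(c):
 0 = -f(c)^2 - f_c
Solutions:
 f(c) = 1/(C1 + c)


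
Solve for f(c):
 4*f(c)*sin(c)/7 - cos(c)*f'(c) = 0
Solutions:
 f(c) = C1/cos(c)^(4/7)


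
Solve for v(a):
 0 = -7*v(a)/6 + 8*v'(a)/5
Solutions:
 v(a) = C1*exp(35*a/48)


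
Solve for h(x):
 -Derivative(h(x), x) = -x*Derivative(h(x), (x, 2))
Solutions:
 h(x) = C1 + C2*x^2


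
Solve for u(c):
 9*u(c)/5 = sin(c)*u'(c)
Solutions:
 u(c) = C1*(cos(c) - 1)^(9/10)/(cos(c) + 1)^(9/10)


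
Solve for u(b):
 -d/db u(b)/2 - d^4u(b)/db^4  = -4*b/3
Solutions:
 u(b) = C1 + C4*exp(-2^(2/3)*b/2) + 4*b^2/3 + (C2*sin(2^(2/3)*sqrt(3)*b/4) + C3*cos(2^(2/3)*sqrt(3)*b/4))*exp(2^(2/3)*b/4)


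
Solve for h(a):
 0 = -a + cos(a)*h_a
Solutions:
 h(a) = C1 + Integral(a/cos(a), a)


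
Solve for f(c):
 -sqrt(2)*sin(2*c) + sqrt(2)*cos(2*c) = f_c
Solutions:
 f(c) = C1 + sin(2*c + pi/4)


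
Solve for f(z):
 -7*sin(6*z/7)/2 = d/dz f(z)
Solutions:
 f(z) = C1 + 49*cos(6*z/7)/12


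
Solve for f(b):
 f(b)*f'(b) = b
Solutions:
 f(b) = -sqrt(C1 + b^2)
 f(b) = sqrt(C1 + b^2)


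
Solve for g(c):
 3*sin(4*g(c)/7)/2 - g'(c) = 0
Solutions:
 -3*c/2 + 7*log(cos(4*g(c)/7) - 1)/8 - 7*log(cos(4*g(c)/7) + 1)/8 = C1


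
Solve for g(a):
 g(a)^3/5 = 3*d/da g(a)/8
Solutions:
 g(a) = -sqrt(30)*sqrt(-1/(C1 + 8*a))/2
 g(a) = sqrt(30)*sqrt(-1/(C1 + 8*a))/2


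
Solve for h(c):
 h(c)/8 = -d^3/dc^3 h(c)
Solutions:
 h(c) = C3*exp(-c/2) + (C1*sin(sqrt(3)*c/4) + C2*cos(sqrt(3)*c/4))*exp(c/4)


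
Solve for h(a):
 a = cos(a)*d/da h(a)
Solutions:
 h(a) = C1 + Integral(a/cos(a), a)


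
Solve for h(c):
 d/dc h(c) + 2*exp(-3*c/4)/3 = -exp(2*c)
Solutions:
 h(c) = C1 - exp(2*c)/2 + 8*exp(-3*c/4)/9


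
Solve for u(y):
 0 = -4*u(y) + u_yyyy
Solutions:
 u(y) = C1*exp(-sqrt(2)*y) + C2*exp(sqrt(2)*y) + C3*sin(sqrt(2)*y) + C4*cos(sqrt(2)*y)


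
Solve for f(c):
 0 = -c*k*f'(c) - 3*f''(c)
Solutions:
 f(c) = Piecewise((-sqrt(6)*sqrt(pi)*C1*erf(sqrt(6)*c*sqrt(k)/6)/(2*sqrt(k)) - C2, (k > 0) | (k < 0)), (-C1*c - C2, True))


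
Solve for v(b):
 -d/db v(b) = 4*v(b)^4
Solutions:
 v(b) = (-3^(2/3) - 3*3^(1/6)*I)*(1/(C1 + 4*b))^(1/3)/6
 v(b) = (-3^(2/3) + 3*3^(1/6)*I)*(1/(C1 + 4*b))^(1/3)/6
 v(b) = (1/(C1 + 12*b))^(1/3)


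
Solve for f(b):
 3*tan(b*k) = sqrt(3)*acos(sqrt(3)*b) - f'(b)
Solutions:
 f(b) = C1 + sqrt(3)*(b*acos(sqrt(3)*b) - sqrt(3)*sqrt(1 - 3*b^2)/3) - 3*Piecewise((-log(cos(b*k))/k, Ne(k, 0)), (0, True))


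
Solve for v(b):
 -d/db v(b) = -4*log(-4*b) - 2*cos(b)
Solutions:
 v(b) = C1 + 4*b*log(-b) - 4*b + 8*b*log(2) + 2*sin(b)


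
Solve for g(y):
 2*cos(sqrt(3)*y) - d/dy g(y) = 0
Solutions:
 g(y) = C1 + 2*sqrt(3)*sin(sqrt(3)*y)/3


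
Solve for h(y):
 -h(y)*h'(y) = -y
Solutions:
 h(y) = -sqrt(C1 + y^2)
 h(y) = sqrt(C1 + y^2)


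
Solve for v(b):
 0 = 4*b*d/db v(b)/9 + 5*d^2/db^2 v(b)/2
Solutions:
 v(b) = C1 + C2*erf(2*sqrt(5)*b/15)


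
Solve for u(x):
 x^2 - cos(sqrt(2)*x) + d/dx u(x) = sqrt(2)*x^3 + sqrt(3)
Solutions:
 u(x) = C1 + sqrt(2)*x^4/4 - x^3/3 + sqrt(3)*x + sqrt(2)*sin(sqrt(2)*x)/2


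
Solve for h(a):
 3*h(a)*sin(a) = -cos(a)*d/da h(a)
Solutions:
 h(a) = C1*cos(a)^3


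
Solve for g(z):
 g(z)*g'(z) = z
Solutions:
 g(z) = -sqrt(C1 + z^2)
 g(z) = sqrt(C1 + z^2)


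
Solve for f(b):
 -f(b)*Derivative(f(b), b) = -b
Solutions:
 f(b) = -sqrt(C1 + b^2)
 f(b) = sqrt(C1 + b^2)


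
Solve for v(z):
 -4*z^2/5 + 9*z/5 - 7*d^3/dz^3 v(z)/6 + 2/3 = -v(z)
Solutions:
 v(z) = C3*exp(6^(1/3)*7^(2/3)*z/7) + 4*z^2/5 - 9*z/5 + (C1*sin(2^(1/3)*3^(5/6)*7^(2/3)*z/14) + C2*cos(2^(1/3)*3^(5/6)*7^(2/3)*z/14))*exp(-6^(1/3)*7^(2/3)*z/14) - 2/3


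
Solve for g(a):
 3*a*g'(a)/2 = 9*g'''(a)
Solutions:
 g(a) = C1 + Integral(C2*airyai(6^(2/3)*a/6) + C3*airybi(6^(2/3)*a/6), a)


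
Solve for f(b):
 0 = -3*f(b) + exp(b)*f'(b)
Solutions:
 f(b) = C1*exp(-3*exp(-b))


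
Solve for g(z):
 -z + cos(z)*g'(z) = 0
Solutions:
 g(z) = C1 + Integral(z/cos(z), z)


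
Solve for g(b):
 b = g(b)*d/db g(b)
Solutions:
 g(b) = -sqrt(C1 + b^2)
 g(b) = sqrt(C1 + b^2)


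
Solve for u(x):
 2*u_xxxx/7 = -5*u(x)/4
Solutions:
 u(x) = (C1*sin(2^(3/4)*35^(1/4)*x/4) + C2*cos(2^(3/4)*35^(1/4)*x/4))*exp(-2^(3/4)*35^(1/4)*x/4) + (C3*sin(2^(3/4)*35^(1/4)*x/4) + C4*cos(2^(3/4)*35^(1/4)*x/4))*exp(2^(3/4)*35^(1/4)*x/4)


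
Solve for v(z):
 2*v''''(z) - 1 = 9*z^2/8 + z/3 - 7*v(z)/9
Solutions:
 v(z) = 81*z^2/56 + 3*z/7 + (C1*sin(14^(1/4)*sqrt(3)*z/6) + C2*cos(14^(1/4)*sqrt(3)*z/6))*exp(-14^(1/4)*sqrt(3)*z/6) + (C3*sin(14^(1/4)*sqrt(3)*z/6) + C4*cos(14^(1/4)*sqrt(3)*z/6))*exp(14^(1/4)*sqrt(3)*z/6) + 9/7


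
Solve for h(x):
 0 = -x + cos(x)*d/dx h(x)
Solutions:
 h(x) = C1 + Integral(x/cos(x), x)


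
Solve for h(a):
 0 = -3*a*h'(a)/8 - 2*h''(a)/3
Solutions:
 h(a) = C1 + C2*erf(3*sqrt(2)*a/8)


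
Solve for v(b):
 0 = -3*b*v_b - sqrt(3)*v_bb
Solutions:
 v(b) = C1 + C2*erf(sqrt(2)*3^(1/4)*b/2)


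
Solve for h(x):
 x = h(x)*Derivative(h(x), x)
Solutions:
 h(x) = -sqrt(C1 + x^2)
 h(x) = sqrt(C1 + x^2)


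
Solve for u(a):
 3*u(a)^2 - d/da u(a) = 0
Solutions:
 u(a) = -1/(C1 + 3*a)


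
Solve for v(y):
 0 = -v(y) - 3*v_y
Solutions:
 v(y) = C1*exp(-y/3)


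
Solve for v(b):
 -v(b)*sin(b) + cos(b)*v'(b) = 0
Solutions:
 v(b) = C1/cos(b)


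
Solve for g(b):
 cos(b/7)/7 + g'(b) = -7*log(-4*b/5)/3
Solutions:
 g(b) = C1 - 7*b*log(-b)/3 - 5*b*log(2) + b*log(10)/3 + 7*b/3 + 2*b*log(5) - sin(b/7)


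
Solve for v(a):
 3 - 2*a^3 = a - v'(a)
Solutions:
 v(a) = C1 + a^4/2 + a^2/2 - 3*a


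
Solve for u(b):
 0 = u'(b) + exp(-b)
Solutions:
 u(b) = C1 + exp(-b)


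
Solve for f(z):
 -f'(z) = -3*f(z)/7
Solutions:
 f(z) = C1*exp(3*z/7)


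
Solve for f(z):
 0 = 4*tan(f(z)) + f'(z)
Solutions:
 f(z) = pi - asin(C1*exp(-4*z))
 f(z) = asin(C1*exp(-4*z))


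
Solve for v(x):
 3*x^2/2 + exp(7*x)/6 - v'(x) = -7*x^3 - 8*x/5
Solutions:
 v(x) = C1 + 7*x^4/4 + x^3/2 + 4*x^2/5 + exp(7*x)/42


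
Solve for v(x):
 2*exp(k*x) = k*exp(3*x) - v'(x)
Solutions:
 v(x) = C1 + k*exp(3*x)/3 - 2*exp(k*x)/k


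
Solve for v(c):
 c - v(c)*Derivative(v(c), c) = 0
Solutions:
 v(c) = -sqrt(C1 + c^2)
 v(c) = sqrt(C1 + c^2)


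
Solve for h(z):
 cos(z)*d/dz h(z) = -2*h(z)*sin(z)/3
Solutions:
 h(z) = C1*cos(z)^(2/3)


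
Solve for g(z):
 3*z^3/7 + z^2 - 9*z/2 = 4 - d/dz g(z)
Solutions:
 g(z) = C1 - 3*z^4/28 - z^3/3 + 9*z^2/4 + 4*z


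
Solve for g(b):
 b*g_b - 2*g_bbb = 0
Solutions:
 g(b) = C1 + Integral(C2*airyai(2^(2/3)*b/2) + C3*airybi(2^(2/3)*b/2), b)


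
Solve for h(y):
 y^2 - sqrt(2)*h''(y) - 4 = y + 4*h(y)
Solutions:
 h(y) = C1*sin(2^(3/4)*y) + C2*cos(2^(3/4)*y) + y^2/4 - y/4 - 1 - sqrt(2)/8


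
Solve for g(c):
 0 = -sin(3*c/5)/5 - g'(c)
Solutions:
 g(c) = C1 + cos(3*c/5)/3


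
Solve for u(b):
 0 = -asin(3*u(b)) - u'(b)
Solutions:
 Integral(1/asin(3*_y), (_y, u(b))) = C1 - b


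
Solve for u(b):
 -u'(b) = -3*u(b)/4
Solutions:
 u(b) = C1*exp(3*b/4)


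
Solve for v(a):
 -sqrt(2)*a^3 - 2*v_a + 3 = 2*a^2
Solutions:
 v(a) = C1 - sqrt(2)*a^4/8 - a^3/3 + 3*a/2


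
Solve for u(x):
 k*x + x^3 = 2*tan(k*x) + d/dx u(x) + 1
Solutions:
 u(x) = C1 + k*x^2/2 + x^4/4 - x - 2*Piecewise((-log(cos(k*x))/k, Ne(k, 0)), (0, True))


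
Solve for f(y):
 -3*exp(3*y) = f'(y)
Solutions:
 f(y) = C1 - exp(3*y)


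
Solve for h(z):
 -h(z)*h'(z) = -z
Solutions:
 h(z) = -sqrt(C1 + z^2)
 h(z) = sqrt(C1 + z^2)


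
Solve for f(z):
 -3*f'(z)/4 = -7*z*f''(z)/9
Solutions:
 f(z) = C1 + C2*z^(55/28)


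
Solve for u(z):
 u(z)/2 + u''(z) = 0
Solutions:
 u(z) = C1*sin(sqrt(2)*z/2) + C2*cos(sqrt(2)*z/2)


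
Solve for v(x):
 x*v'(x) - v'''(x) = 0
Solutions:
 v(x) = C1 + Integral(C2*airyai(x) + C3*airybi(x), x)


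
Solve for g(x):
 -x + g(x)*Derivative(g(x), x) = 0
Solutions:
 g(x) = -sqrt(C1 + x^2)
 g(x) = sqrt(C1 + x^2)


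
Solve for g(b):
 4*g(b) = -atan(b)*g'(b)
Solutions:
 g(b) = C1*exp(-4*Integral(1/atan(b), b))


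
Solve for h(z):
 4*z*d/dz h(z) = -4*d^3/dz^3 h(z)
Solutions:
 h(z) = C1 + Integral(C2*airyai(-z) + C3*airybi(-z), z)


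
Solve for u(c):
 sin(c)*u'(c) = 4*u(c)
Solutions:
 u(c) = C1*(cos(c)^2 - 2*cos(c) + 1)/(cos(c)^2 + 2*cos(c) + 1)


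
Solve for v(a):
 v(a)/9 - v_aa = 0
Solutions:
 v(a) = C1*exp(-a/3) + C2*exp(a/3)


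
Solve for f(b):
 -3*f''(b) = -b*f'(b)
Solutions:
 f(b) = C1 + C2*erfi(sqrt(6)*b/6)


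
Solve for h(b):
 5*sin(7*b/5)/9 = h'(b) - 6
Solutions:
 h(b) = C1 + 6*b - 25*cos(7*b/5)/63


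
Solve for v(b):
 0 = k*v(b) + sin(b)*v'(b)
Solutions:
 v(b) = C1*exp(k*(-log(cos(b) - 1) + log(cos(b) + 1))/2)


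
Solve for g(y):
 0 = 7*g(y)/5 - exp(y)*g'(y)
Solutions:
 g(y) = C1*exp(-7*exp(-y)/5)


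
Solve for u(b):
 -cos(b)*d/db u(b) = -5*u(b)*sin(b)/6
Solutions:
 u(b) = C1/cos(b)^(5/6)


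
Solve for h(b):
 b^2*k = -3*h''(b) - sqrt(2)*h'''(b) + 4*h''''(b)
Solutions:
 h(b) = C1 + C2*b + C3*exp(-sqrt(2)*b/2) + C4*exp(3*sqrt(2)*b/4) - b^4*k/36 + sqrt(2)*b^3*k/27 - 14*b^2*k/27


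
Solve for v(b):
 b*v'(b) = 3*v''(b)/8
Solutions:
 v(b) = C1 + C2*erfi(2*sqrt(3)*b/3)


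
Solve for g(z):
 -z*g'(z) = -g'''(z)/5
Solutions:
 g(z) = C1 + Integral(C2*airyai(5^(1/3)*z) + C3*airybi(5^(1/3)*z), z)


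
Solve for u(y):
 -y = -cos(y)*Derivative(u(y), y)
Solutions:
 u(y) = C1 + Integral(y/cos(y), y)


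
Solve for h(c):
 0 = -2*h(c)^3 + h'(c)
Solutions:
 h(c) = -sqrt(2)*sqrt(-1/(C1 + 2*c))/2
 h(c) = sqrt(2)*sqrt(-1/(C1 + 2*c))/2


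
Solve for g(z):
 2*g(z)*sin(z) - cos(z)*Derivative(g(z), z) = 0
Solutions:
 g(z) = C1/cos(z)^2


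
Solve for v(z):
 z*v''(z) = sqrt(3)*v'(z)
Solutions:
 v(z) = C1 + C2*z^(1 + sqrt(3))


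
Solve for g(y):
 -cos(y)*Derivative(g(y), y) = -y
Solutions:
 g(y) = C1 + Integral(y/cos(y), y)


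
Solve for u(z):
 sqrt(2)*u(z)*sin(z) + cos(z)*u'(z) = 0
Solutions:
 u(z) = C1*cos(z)^(sqrt(2))


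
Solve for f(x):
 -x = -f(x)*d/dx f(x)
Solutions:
 f(x) = -sqrt(C1 + x^2)
 f(x) = sqrt(C1 + x^2)
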